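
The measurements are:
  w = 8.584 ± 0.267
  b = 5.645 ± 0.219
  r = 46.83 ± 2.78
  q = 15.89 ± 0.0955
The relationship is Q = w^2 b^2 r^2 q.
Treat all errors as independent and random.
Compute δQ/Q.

For a monomial Q ∝ w^2, b^2, r^2, q, fractional errors add in quadrature:
  (2·δw/w)² = (2×0.0311)² = 0.00387;  (2·δb/b)² = (2×0.0388)² = 0.00602;  (2·δr/r)² = (2×0.0594)² = 0.0141;  (1·δq/q)² = (1×0.00601)² = 3.61e-05
δQ/Q = √(0.0240) = 0.155

0.155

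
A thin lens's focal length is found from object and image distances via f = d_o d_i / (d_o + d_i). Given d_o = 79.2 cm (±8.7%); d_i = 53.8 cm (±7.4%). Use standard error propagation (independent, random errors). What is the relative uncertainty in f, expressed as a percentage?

∂f/∂d_o = (d_i/(d_o+d_i))² = 0.164;  ∂f/∂d_i = (d_o/(d_o+d_i))² = 0.355
δf = √((∂f/∂d_o · δd_o)² + (∂f/∂d_i · δd_i)²) = √(1.27 + 1.99) = 1.81 cm
f = 32.0 cm, so δf/f = 1.81/32.0 = 0.0564.

5.64%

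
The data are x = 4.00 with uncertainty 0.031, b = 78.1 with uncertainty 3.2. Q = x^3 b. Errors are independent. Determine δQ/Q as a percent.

Since Q is a product/quotient, work with relative uncertainties:
  (3·δx/x)² = (3×0.00775)² = 0.000541;  (1·δb/b)² = (1×0.0410)² = 0.00168
δQ/Q = √(0.00222) = 0.0471

4.71%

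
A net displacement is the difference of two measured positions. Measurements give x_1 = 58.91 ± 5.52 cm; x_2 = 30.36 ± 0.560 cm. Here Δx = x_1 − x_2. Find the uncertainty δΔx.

5.55 cm

Absolute uncertainties add in quadrature for a linear combination:
  (δx_1)² = 30.5;  (δx_2)² = 0.314
δΔx = √(30.8) = 5.55 cm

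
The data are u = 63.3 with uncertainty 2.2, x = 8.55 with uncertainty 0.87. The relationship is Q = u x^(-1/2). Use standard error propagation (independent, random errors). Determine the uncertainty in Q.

1.33

For a monomial Q ∝ u, x^(-1/2), fractional errors add in quadrature:
  (1·δu/u)² = (1×0.0348)² = 0.00121;  (−½·δx/x)² = (-0.5×0.102)² = 0.00259
δQ/Q = √(0.00380) = 0.0616
Q = 21.6, so δQ = 0.0616 × 21.6 = 1.33.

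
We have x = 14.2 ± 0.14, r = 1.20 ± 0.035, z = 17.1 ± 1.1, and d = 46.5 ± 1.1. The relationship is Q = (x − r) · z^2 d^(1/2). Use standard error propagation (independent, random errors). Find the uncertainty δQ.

Let u = x − r = 13.0. δu = √(δx² + δr²) = √(0.0196 + 0.00123) = 0.144, so δu/u = 0.0111.
Q is then a monomial in u, z, d:
δQ/Q = √((δu/u)² + (2·δz/z)² + (½·δd/d)²) = √(0.000123 + 0.0166 + 0.000140) = 0.130
Q = 25900, so δQ = 0.130 × 25900 = 3360.

3360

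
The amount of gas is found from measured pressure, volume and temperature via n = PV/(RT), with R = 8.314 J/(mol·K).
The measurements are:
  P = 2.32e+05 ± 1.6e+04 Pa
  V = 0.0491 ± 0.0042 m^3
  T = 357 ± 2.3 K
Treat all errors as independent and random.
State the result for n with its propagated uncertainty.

n is a product of powers, so relative uncertainties combine in quadrature:
  (1·δP/P)² = (1×0.0690)² = 0.00476;  (1·δV/V)² = (1×0.0855)² = 0.00732;  (-1·δT/T)² = (-1×0.00644)² = 4.15e-05
δn/n = √(0.0121) = 0.110
n = 3.84 mol, so δn = 0.110 × 3.84 = 0.422 mol.

3.84 ± 0.422 mol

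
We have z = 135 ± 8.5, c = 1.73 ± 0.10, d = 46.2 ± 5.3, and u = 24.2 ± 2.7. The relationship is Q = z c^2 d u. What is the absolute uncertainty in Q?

93600

Relative error in a monomial: (δQ/Q)² = Σ (nᵢ · δxᵢ/xᵢ)².
  (1·δz/z)² = (1×0.0630)² = 0.00396;  (2·δc/c)² = (2×0.0578)² = 0.0134;  (1·δd/d)² = (1×0.115)² = 0.0132;  (1·δu/u)² = (1×0.112)² = 0.0124
δQ/Q = √(0.0429) = 0.207
Q = 4.52e+05, so δQ = 0.207 × 4.52e+05 = 93600.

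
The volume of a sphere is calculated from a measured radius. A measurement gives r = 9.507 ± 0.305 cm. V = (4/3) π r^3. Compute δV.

Products/powers → add relative errors in quadrature, weighted by exponent:
  (3·δr/r)² = (3×0.0321)² = 0.00926
δV/V = √(0.00926) = 0.0962
V = 3599 cm^3, so δV = 0.0962 × 3599 = 346 cm^3.

346 cm^3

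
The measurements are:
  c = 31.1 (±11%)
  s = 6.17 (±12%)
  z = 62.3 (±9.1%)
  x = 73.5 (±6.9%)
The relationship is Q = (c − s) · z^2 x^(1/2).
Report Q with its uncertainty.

(8.30 ± 1.93) × 10^5

Let u = c − s = 24.9. δu = √(δc² + δs²) = √(11.7 + 0.548) = 3.50, so δu/u = 0.140.
Q is then a monomial in u, z, x:
δQ/Q = √((δu/u)² + (2·δz/z)² + (½·δx/x)²) = √(0.0197 + 0.0331 + 0.00119) = 0.232
Q = 8.3e+05, so δQ = 0.232 × 8.3e+05 = 1.93e+05.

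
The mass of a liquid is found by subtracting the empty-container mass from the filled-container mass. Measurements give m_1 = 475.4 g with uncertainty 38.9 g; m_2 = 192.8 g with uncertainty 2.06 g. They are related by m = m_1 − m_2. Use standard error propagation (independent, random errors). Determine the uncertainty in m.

m is a linear combination, so absolute uncertainties add in quadrature:
  (δm_1)² = 1510;  (δm_2)² = 4.24
δm = √(1520) = 39.0 g

39.0 g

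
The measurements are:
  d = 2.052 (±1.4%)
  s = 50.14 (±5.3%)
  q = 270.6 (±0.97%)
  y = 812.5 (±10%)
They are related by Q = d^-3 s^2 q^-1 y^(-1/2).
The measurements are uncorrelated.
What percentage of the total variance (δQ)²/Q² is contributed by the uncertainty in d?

(δQ/Q)² = (-3·δd/d)² + (2·δs/s)² + (-1·δq/q)² + (−½·δy/y)²
  d term: (-3×0.0140)² = 0.00176
  s term: (2×0.0530)² = 0.0112
  q term: (-1×0.00970)² = 9.41e-05
  y term: (-0.5×0.100)² = 0.00250
Total = 0.0156. Share from d = 0.00176/0.0156 = 0.113.

11.3%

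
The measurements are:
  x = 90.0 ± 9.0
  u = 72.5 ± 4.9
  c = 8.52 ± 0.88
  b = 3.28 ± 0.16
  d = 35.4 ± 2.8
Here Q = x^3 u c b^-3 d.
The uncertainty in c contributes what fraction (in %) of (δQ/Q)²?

(δQ/Q)² = (3·δx/x)² + (1·δu/u)² + (1·δc/c)² + (-3·δb/b)² + (1·δd/d)²
  x term: (3×0.100)² = 0.0900
  u term: (1×0.0676)² = 0.00457
  c term: (1×0.103)² = 0.0107
  b term: (-3×0.0488)² = 0.0214
  d term: (1×0.0791)² = 0.00626
Total = 0.133. Share from c = 0.0107/0.133 = 0.0803.

8.03%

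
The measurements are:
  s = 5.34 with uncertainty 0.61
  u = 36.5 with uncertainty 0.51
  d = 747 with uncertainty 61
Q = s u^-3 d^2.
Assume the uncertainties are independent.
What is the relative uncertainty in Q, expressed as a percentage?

Q is a product of powers, so relative uncertainties combine in quadrature:
  (1·δs/s)² = (1×0.114)² = 0.0130;  (-3·δu/u)² = (-3×0.0140)² = 0.00176;  (2·δd/d)² = (2×0.0817)² = 0.0267
δQ/Q = √(0.0415) = 0.204

20.4%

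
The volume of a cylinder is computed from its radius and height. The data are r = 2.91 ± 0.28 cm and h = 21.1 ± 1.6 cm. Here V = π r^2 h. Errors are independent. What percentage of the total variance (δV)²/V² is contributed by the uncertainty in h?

(δV/V)² = (2·δr/r)² + (1·δh/h)²
  r term: (2×0.0962)² = 0.0370
  h term: (1×0.0758)² = 0.00575
Total = 0.0428. Share from h = 0.00575/0.0428 = 0.134.

13.4%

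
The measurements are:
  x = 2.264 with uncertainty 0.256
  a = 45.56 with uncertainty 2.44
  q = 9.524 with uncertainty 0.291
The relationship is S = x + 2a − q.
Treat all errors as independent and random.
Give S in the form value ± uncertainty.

83.86 ± 4.90

Each term contributes (cᵢ δxᵢ)² to (δS)²:
  (δx)² = 0.0655;  (2·δa)² = 23.8;  (δq)² = 0.0847
δS = √(24.0) = 4.90
S = 83.86.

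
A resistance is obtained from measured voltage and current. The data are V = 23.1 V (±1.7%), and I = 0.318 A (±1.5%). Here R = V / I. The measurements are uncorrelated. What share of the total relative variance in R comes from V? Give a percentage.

(δR/R)² = (1·δV/V)² + (-1·δI/I)²
  V term: (1×0.0170)² = 0.000289
  I term: (-1×0.0150)² = 0.000225
Total = 0.000514. Share from V = 0.000289/0.000514 = 0.562.

56.2%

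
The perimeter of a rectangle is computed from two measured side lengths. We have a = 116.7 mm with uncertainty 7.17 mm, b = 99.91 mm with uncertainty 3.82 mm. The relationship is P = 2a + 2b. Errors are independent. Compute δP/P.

Each term contributes (cᵢ δxᵢ)² to (δP)²:
  (2·δa)² = 206;  (2·δb)² = 58.4
δP = √(264) = 16.2 mm
P = 433.2 mm, so δP/P = 16.2/433.2 = 0.0375.

0.0375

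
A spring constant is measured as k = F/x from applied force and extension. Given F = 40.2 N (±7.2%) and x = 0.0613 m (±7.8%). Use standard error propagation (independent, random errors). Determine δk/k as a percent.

Relative error in a monomial: (δk/k)² = Σ (nᵢ · δxᵢ/xᵢ)².
  (1·δF/F)² = (1×0.0720)² = 0.00518;  (-1·δx/x)² = (-1×0.0780)² = 0.00608
δk/k = √(0.0113) = 0.106

10.6%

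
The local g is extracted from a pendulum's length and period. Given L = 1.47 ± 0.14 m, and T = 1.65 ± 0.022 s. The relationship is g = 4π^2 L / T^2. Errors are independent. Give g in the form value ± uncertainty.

For a monomial g ∝ L, T^-2, fractional errors add in quadrature:
  (1·δL/L)² = (1×0.0952)² = 0.00907;  (-2·δT/T)² = (-2×0.0133)² = 0.000711
δg/g = √(0.00978) = 0.0989
g = 21.3 m/s^2, so δg = 0.0989 × 21.3 = 2.11 m/s^2.

21.3 ± 2.11 m/s^2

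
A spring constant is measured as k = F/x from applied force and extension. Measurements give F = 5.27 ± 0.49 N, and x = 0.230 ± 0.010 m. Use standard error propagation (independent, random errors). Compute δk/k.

0.103

Relative error in a monomial: (δk/k)² = Σ (nᵢ · δxᵢ/xᵢ)².
  (1·δF/F)² = (1×0.0930)² = 0.00865;  (-1·δx/x)² = (-1×0.0435)² = 0.00189
δk/k = √(0.0105) = 0.103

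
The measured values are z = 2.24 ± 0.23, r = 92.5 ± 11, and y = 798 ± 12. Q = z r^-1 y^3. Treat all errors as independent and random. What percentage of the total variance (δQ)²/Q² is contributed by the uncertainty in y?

7.62%

(δQ/Q)² = (1·δz/z)² + (-1·δr/r)² + (3·δy/y)²
  z term: (1×0.103)² = 0.0105
  r term: (-1×0.119)² = 0.0141
  y term: (3×0.0150)² = 0.00204
Total = 0.0267. Share from y = 0.00204/0.0267 = 0.0762.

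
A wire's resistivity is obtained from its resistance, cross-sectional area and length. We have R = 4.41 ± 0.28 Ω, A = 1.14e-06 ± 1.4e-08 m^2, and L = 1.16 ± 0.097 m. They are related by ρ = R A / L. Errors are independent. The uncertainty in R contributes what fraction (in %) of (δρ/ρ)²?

(δρ/ρ)² = (1·δR/R)² + (1·δA/A)² + (-1·δL/L)²
  R term: (1×0.0635)² = 0.00403
  A term: (1×0.0123)² = 0.000151
  L term: (-1×0.0836)² = 0.00699
Total = 0.0112. Share from R = 0.00403/0.0112 = 0.361.

36.1%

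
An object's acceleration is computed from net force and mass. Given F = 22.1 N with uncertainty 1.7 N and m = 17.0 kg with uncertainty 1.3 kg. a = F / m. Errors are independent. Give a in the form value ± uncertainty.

1.30 ± 0.141 m/s^2

Each factor contributes (exponent × relative error)² to (δa/a)²:
  (1·δF/F)² = (1×0.0769)² = 0.00592;  (-1·δm/m)² = (-1×0.0765)² = 0.00585
δa/a = √(0.0118) = 0.108
a = 1.30 m/s^2, so δa = 0.108 × 1.30 = 0.141 m/s^2.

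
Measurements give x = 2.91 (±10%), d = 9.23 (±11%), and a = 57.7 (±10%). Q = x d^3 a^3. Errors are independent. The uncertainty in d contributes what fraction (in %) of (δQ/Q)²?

(δQ/Q)² = (1·δx/x)² + (3·δd/d)² + (3·δa/a)²
  x term: (1×0.100)² = 0.0100
  d term: (3×0.110)² = 0.109
  a term: (3×0.100)² = 0.0900
Total = 0.209. Share from d = 0.109/0.209 = 0.521.

52.1%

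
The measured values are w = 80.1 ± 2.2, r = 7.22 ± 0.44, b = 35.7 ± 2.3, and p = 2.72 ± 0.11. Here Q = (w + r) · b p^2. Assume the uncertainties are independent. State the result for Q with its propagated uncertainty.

Let u = w + r = 87.3. δu = √(δw² + δr²) = √(4.84 + 0.194) = 2.24, so δu/u = 0.0257.
Q is then a monomial in u, b, p:
δQ/Q = √((δu/u)² + (1·δb/b)² + (2·δp/p)²) = √(0.000660 + 0.00415 + 0.00654) = 0.107
Q = 23100, so δQ = 0.107 × 23100 = 2460.

23100 ± 2460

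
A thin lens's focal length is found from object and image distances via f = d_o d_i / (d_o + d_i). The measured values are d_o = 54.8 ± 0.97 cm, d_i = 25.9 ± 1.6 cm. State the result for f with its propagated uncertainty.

17.6 ± 0.745 cm

∂f/∂d_o = (d_i/(d_o+d_i))² = 0.103;  ∂f/∂d_i = (d_o/(d_o+d_i))² = 0.461
δf = √((∂f/∂d_o · δd_o)² + (∂f/∂d_i · δd_i)²) = √(0.00998 + 0.544) = 0.745 cm
f = 17.6 cm.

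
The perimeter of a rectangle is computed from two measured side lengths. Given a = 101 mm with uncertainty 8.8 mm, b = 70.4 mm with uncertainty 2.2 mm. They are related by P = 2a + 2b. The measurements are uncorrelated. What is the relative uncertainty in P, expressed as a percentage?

5.29%

P is a linear combination, so absolute uncertainties add in quadrature:
  (2·δa)² = 310;  (2·δb)² = 19.4
δP = √(329) = 18.1 mm
P = 343 mm, so δP/P = 18.1/343 = 0.0529.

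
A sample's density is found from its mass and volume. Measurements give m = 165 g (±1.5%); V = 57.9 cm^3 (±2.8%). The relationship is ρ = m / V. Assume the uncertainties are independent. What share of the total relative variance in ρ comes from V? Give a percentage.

77.7%

(δρ/ρ)² = (1·δm/m)² + (-1·δV/V)²
  m term: (1×0.0150)² = 0.000225
  V term: (-1×0.0280)² = 0.000784
Total = 0.00101. Share from V = 0.000784/0.00101 = 0.777.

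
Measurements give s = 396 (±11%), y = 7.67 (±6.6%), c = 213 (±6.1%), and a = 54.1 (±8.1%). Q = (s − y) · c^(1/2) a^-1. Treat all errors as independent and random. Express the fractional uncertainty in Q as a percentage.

Let u = s − y = 388. δu = √(δs² + δy²) = √(1900 + 0.256) = 43.6, so δu/u = 0.112.
Q is then a monomial in u, c, a:
δQ/Q = √((δu/u)² + (½·δc/c)² + (-1·δa/a)²) = √(0.0126 + 0.000930 + 0.00656) = 0.142

14.2%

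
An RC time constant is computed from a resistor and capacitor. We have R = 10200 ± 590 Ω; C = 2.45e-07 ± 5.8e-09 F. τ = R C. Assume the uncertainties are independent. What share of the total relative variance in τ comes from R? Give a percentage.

85.7%

(δτ/τ)² = (1·δR/R)² + (1·δC/C)²
  R term: (1×0.0578)² = 0.00335
  C term: (1×0.0237)² = 0.000560
Total = 0.00391. Share from R = 0.00335/0.00391 = 0.857.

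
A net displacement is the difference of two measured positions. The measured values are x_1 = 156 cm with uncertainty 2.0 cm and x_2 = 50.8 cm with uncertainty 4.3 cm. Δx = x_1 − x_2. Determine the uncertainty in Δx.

Δx is a linear combination, so absolute uncertainties add in quadrature:
  (δx_1)² = 4.00;  (δx_2)² = 18.5
δΔx = √(22.5) = 4.74 cm

4.74 cm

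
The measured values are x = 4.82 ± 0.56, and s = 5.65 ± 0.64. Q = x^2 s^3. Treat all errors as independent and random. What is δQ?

1730

Q is a product of powers, so relative uncertainties combine in quadrature:
  (2·δx/x)² = (2×0.116)² = 0.0540;  (3·δs/s)² = (3×0.113)² = 0.115
δQ/Q = √(0.169) = 0.412
Q = 4190, so δQ = 0.412 × 4190 = 1730.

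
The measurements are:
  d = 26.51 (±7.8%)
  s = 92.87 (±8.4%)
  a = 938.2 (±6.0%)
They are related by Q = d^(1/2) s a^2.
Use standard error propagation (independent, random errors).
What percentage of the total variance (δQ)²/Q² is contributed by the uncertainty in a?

(δQ/Q)² = (½·δd/d)² + (1·δs/s)² + (2·δa/a)²
  d term: (0.5×0.0780)² = 0.00152
  s term: (1×0.0840)² = 0.00706
  a term: (2×0.0600)² = 0.0144
Total = 0.0230. Share from a = 0.0144/0.0230 = 0.627.

62.7%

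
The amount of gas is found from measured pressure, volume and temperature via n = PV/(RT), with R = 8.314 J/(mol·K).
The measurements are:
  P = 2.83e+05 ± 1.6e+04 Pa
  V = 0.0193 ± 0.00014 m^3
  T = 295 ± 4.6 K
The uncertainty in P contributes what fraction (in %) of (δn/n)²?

(δn/n)² = (1·δP/P)² + (1·δV/V)² + (-1·δT/T)²
  P term: (1×0.0565)² = 0.00320
  V term: (1×0.00725)² = 5.26e-05
  T term: (-1×0.0156)² = 0.000243
Total = 0.00349. Share from P = 0.00320/0.00349 = 0.915.

91.5%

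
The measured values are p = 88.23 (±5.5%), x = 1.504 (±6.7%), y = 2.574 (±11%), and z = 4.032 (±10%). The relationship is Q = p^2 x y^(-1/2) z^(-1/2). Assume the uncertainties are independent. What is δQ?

540

Each factor contributes (exponent × relative error)² to (δQ/Q)²:
  (2·δp/p)² = (2×0.0550)² = 0.0121;  (1·δx/x)² = (1×0.0670)² = 0.00449;  (−½·δy/y)² = (-0.5×0.110)² = 0.00303;  (−½·δz/z)² = (-0.5×0.100)² = 0.00250
δQ/Q = √(0.0221) = 0.149
Q = 3634, so δQ = 0.149 × 3634 = 540.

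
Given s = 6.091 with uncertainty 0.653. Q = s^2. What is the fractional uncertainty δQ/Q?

Q ∝ s^2, so δQ/Q = |2| · δs/s = 2 × 0.107 = 0.214.

0.214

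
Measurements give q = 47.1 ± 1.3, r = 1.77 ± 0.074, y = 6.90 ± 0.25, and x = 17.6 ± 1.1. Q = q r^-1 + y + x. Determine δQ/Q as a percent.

3.42%

Let p = q·r^-1 = 26.6. δp/p = √((1·δq/q)² + (-1·δr/r)²) = √(0.000762 + 0.00175) = 0.0501, so δp = 1.33.
Q = p + y + x: δQ = √(δp² + δy² + δx²) = √(1.78 + 0.0625 + 1.21) = 1.75
Q = 51.1, so δQ/Q = 1.75/51.1 = 0.0342.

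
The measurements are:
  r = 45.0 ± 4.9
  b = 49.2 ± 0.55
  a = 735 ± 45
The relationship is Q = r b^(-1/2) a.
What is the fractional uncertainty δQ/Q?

0.125

Products/powers → add relative errors in quadrature, weighted by exponent:
  (1·δr/r)² = (1×0.109)² = 0.0119;  (−½·δb/b)² = (-0.5×0.0112)² = 3.12e-05;  (1·δa/a)² = (1×0.0612)² = 0.00375
δQ/Q = √(0.0156) = 0.125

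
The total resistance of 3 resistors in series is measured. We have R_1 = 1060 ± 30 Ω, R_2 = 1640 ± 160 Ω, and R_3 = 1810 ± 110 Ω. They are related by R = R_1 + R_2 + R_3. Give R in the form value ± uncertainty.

R is a linear combination, so absolute uncertainties add in quadrature:
  (δR_1)² = 900;  (δR_2)² = 25600;  (δR_3)² = 12100
δR = √(38600) = 196 Ω
R = 4510 Ω.

4510 ± 196 Ω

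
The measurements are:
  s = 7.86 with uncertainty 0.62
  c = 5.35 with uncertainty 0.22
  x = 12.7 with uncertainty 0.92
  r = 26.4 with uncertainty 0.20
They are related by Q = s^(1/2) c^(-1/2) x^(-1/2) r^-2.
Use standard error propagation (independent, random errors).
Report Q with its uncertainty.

(4.88 ± 0.290) × 10^-4

Each factor contributes (exponent × relative error)² to (δQ/Q)²:
  (½·δs/s)² = (0.5×0.0789)² = 0.00156;  (−½·δc/c)² = (-0.5×0.0411)² = 0.000423;  (−½·δx/x)² = (-0.5×0.0724)² = 0.00131;  (-2·δr/r)² = (-2×0.00758)² = 0.000230
δQ/Q = √(0.00352) = 0.0593
Q = 0.000488, so δQ = 0.0593 × 0.000488 = 2.9e-05.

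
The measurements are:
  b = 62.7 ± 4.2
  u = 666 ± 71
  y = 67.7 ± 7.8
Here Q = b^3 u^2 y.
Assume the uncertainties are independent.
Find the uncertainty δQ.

Since Q is a product/quotient, work with relative uncertainties:
  (3·δb/b)² = (3×0.0670)² = 0.0404;  (2·δu/u)² = (2×0.107)² = 0.0455;  (1·δy/y)² = (1×0.115)² = 0.0133
δQ/Q = √(0.0991) = 0.315
Q = 7.4e+12, so δQ = 0.315 × 7.4e+12 = 2.33e+12.

2.33e+12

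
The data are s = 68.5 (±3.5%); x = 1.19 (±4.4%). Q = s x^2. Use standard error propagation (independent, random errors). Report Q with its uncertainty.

Relative error in a monomial: (δQ/Q)² = Σ (nᵢ · δxᵢ/xᵢ)².
  (1·δs/s)² = (1×0.0350)² = 0.00123;  (2·δx/x)² = (2×0.0440)² = 0.00774
δQ/Q = √(0.00897) = 0.0947
Q = 97.0, so δQ = 0.0947 × 97.0 = 9.19.

97.0 ± 9.19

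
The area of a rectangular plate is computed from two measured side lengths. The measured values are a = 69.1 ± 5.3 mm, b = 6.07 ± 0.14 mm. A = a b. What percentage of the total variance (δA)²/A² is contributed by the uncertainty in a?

(δA/A)² = (1·δa/a)² + (1·δb/b)²
  a term: (1×0.0767)² = 0.00588
  b term: (1×0.0231)² = 0.000532
Total = 0.00641. Share from a = 0.00588/0.00641 = 0.917.

91.7%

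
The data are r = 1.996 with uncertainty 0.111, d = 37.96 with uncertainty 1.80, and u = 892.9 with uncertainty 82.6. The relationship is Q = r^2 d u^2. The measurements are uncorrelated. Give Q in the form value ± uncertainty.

Each factor contributes (exponent × relative error)² to (δQ/Q)²:
  (2·δr/r)² = (2×0.0556)² = 0.0124;  (1·δd/d)² = (1×0.0474)² = 0.00225;  (2·δu/u)² = (2×0.0925)² = 0.0342
δQ/Q = √(0.0488) = 0.221
Q = 1.206e+08, so δQ = 0.221 × 1.206e+08 = 2.66e+07.

(1.206 ± 0.266) × 10^8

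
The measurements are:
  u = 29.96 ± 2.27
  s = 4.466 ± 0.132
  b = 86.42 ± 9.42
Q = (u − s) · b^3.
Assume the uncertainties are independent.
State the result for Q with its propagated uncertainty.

Let w = u − s = 25.49. δw = √(δu² + δs²) = √(5.15 + 0.0174) = 2.27, so δw/w = 0.0892.
Q is then a monomial in w, b:
δQ/Q = √((δw/w)² + (3·δb/b)²) = √(0.00796 + 0.107) = 0.339
Q = 1.645e+07, so δQ = 0.339 × 1.645e+07 = 5.58e+06.

(1.645 ± 0.558) × 10^7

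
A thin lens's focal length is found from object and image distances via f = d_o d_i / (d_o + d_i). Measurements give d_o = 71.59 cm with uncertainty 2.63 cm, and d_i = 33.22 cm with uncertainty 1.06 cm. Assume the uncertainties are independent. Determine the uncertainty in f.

∂f/∂d_o = (d_i/(d_o+d_i))² = 0.100;  ∂f/∂d_i = (d_o/(d_o+d_i))² = 0.467
δf = √((∂f/∂d_o · δd_o)² + (∂f/∂d_i · δd_i)²) = √(0.0698 + 0.245) = 0.561 cm

0.561 cm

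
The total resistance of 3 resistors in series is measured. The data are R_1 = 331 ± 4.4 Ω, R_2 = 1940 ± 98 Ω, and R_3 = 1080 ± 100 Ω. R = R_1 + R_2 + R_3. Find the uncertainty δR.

Sums and differences: (δR)² = Σ (cᵢ δxᵢ)².
  (δR_1)² = 19.4;  (δR_2)² = 9600;  (δR_3)² = 10000
δR = √(19600) = 140 Ω

140 Ω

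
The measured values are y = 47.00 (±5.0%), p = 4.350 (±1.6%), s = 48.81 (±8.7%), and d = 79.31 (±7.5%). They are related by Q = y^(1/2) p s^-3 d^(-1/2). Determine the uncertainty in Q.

7.64e-06

Q is a product of powers, so relative uncertainties combine in quadrature:
  (½·δy/y)² = (0.5×0.0500)² = 0.000625;  (1·δp/p)² = (1×0.0160)² = 0.000256;  (-3·δs/s)² = (-3×0.0870)² = 0.0681;  (−½·δd/d)² = (-0.5×0.0750)² = 0.00141
δQ/Q = √(0.0704) = 0.265
Q = 2.88e-05, so δQ = 0.265 × 2.88e-05 = 7.64e-06.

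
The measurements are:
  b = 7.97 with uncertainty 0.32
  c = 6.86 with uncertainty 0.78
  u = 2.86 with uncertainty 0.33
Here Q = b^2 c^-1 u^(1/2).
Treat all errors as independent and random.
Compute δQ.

Since Q is a product/quotient, work with relative uncertainties:
  (2·δb/b)² = (2×0.0402)² = 0.00645;  (-1·δc/c)² = (-1×0.114)² = 0.0129;  (½·δu/u)² = (0.5×0.115)² = 0.00333
δQ/Q = √(0.0227) = 0.151
Q = 15.7, so δQ = 0.151 × 15.7 = 2.36.

2.36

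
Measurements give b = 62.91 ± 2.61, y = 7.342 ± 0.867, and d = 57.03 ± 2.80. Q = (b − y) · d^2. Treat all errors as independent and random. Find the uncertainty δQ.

19900

Let u = b − y = 55.57. δu = √(δb² + δy²) = √(6.81 + 0.752) = 2.75, so δu/u = 0.0495.
Q is then a monomial in u, d:
δQ/Q = √((δu/u)² + (2·δd/d)²) = √(0.00245 + 0.00964) = 0.110
Q = 180700, so δQ = 0.110 × 180700 = 19900.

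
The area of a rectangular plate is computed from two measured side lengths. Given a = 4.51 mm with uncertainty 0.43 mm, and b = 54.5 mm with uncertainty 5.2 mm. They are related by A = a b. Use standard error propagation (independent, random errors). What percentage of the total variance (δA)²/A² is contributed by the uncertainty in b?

50.0%

(δA/A)² = (1·δa/a)² + (1·δb/b)²
  a term: (1×0.0953)² = 0.00909
  b term: (1×0.0954)² = 0.00910
Total = 0.0182. Share from b = 0.00910/0.0182 = 0.500.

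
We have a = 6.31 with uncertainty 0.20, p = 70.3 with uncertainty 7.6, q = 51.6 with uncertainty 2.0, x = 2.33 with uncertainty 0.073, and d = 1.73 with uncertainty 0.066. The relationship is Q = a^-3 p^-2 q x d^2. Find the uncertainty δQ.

Since Q is a product/quotient, work with relative uncertainties:
  (-3·δa/a)² = (-3×0.0317)² = 0.00904;  (-2·δp/p)² = (-2×0.108)² = 0.0467;  (1·δq/q)² = (1×0.0388)² = 0.00150;  (1·δx/x)² = (1×0.0313)² = 0.000982;  (2·δd/d)² = (2×0.0382)² = 0.00582
δQ/Q = √(0.0641) = 0.253
Q = 0.000290, so δQ = 0.253 × 0.000290 = 7.34e-05.

7.34e-05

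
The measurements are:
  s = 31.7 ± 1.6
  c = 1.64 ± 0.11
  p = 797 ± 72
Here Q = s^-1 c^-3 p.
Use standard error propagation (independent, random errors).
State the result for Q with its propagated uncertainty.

For a monomial Q ∝ s^-1, c^-3, p, fractional errors add in quadrature:
  (-1·δs/s)² = (-1×0.0505)² = 0.00255;  (-3·δc/c)² = (-3×0.0671)² = 0.0405;  (1·δp/p)² = (1×0.0903)² = 0.00816
δQ/Q = √(0.0512) = 0.226
Q = 5.70, so δQ = 0.226 × 5.70 = 1.29.

5.70 ± 1.29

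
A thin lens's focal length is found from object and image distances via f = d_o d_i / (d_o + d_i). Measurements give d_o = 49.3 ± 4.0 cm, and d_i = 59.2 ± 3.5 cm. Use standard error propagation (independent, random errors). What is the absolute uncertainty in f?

1.39 cm

∂f/∂d_o = (d_i/(d_o+d_i))² = 0.298;  ∂f/∂d_i = (d_o/(d_o+d_i))² = 0.206
δf = √((∂f/∂d_o · δd_o)² + (∂f/∂d_i · δd_i)²) = √(1.42 + 0.522) = 1.39 cm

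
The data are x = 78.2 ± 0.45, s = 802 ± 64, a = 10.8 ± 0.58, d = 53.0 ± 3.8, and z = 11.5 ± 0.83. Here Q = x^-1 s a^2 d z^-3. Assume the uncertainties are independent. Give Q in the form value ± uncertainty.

For a monomial Q ∝ x^-1, s, a^2, d, z^-3, fractional errors add in quadrature:
  (-1·δx/x)² = (-1×0.00575)² = 3.31e-05;  (1·δs/s)² = (1×0.0798)² = 0.00637;  (2·δa/a)² = (2×0.0537)² = 0.0115;  (1·δd/d)² = (1×0.0717)² = 0.00514;  (-3·δz/z)² = (-3×0.0722)² = 0.0469
δQ/Q = √(0.0700) = 0.264
Q = 41.7, so δQ = 0.264 × 41.7 = 11.0.

41.7 ± 11.0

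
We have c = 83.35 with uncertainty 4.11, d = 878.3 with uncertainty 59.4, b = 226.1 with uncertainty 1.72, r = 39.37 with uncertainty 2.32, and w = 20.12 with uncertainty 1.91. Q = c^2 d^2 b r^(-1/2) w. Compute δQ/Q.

Products/powers → add relative errors in quadrature, weighted by exponent:
  (2·δc/c)² = (2×0.0493)² = 0.00973;  (2·δd/d)² = (2×0.0676)² = 0.0183;  (1·δb/b)² = (1×0.00761)² = 5.79e-05;  (−½·δr/r)² = (-0.5×0.0589)² = 0.000868;  (1·δw/w)² = (1×0.0949)² = 0.00901
δQ/Q = √(0.0380) = 0.195

0.195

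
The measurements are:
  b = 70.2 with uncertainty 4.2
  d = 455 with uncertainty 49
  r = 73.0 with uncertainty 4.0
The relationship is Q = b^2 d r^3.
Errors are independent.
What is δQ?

2.01e+11

For a monomial Q ∝ b^2, d, r^3, fractional errors add in quadrature:
  (2·δb/b)² = (2×0.0598)² = 0.0143;  (1·δd/d)² = (1×0.108)² = 0.0116;  (3·δr/r)² = (3×0.0548)² = 0.0270
δQ/Q = √(0.0529) = 0.230
Q = 8.72e+11, so δQ = 0.230 × 8.72e+11 = 2.01e+11.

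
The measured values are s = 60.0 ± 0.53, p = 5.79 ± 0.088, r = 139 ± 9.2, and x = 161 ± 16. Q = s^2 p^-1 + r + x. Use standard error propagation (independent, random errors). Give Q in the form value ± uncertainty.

Let w = s^2·p^-1 = 622. δw/w = √((2·δs/s)² + (-1·δp/p)²) = √(0.000312 + 0.000231) = 0.0233, so δw = 14.5.
Q = w + r + x: δQ = √(δw² + δr² + δx²) = √(210 + 84.6 + 256) = 23.5
Q = 922.

922 ± 23.5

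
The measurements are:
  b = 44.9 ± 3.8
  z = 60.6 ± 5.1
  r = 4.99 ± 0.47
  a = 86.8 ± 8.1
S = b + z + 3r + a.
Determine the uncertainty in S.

10.4

For a sum/difference, combine absolute errors in quadrature:
  (δb)² = 14.4;  (δz)² = 26.0;  (3·δr)² = 1.99;  (δa)² = 65.6
δS = √(108) = 10.4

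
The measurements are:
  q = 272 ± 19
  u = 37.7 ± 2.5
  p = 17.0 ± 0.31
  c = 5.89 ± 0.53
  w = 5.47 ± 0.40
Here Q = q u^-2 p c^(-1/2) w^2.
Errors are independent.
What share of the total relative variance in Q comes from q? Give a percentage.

(δQ/Q)² = (1·δq/q)² + (-2·δu/u)² + (1·δp/p)² + (−½·δc/c)² + (2·δw/w)²
  q term: (1×0.0699)² = 0.00488
  u term: (-2×0.0663)² = 0.0176
  p term: (1×0.0182)² = 0.000333
  c term: (-0.5×0.0900)² = 0.00202
  w term: (2×0.0731)² = 0.0214
Total = 0.0462. Share from q = 0.00488/0.0462 = 0.106.

10.6%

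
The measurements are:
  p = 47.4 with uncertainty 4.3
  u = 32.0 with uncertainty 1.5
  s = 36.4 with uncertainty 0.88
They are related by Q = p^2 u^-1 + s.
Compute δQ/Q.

0.124

Let w = p^2·u^-1 = 70.2. δw/w = √((2·δp/p)² + (-1·δu/u)²) = √(0.0329 + 0.00220) = 0.187, so δw = 13.2.
Q = w + s: δQ = √(δw² + δs²) = √(173 + 0.774) = 13.2
Q = 107, so δQ/Q = 13.2/107 = 0.124.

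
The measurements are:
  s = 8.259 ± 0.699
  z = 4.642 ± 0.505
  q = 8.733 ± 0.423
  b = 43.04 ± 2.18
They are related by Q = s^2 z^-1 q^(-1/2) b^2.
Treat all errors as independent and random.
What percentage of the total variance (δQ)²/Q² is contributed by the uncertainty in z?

(δQ/Q)² = (2·δs/s)² + (-1·δz/z)² + (−½·δq/q)² + (2·δb/b)²
  s term: (2×0.0846)² = 0.0287
  z term: (-1×0.109)² = 0.0118
  q term: (-0.5×0.0484)² = 0.000587
  b term: (2×0.0507)² = 0.0103
Total = 0.0513. Share from z = 0.0118/0.0513 = 0.231.

23.1%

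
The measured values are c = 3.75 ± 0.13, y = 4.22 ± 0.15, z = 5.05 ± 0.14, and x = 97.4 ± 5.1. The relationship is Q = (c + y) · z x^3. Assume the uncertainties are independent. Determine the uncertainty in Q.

6e+06

Let u = c + y = 7.97. δu = √(δc² + δy²) = √(0.0169 + 0.0225) = 0.198, so δu/u = 0.0249.
Q is then a monomial in u, z, x:
δQ/Q = √((δu/u)² + (1·δz/z)² + (3·δx/x)²) = √(0.000620 + 0.000769 + 0.0247) = 0.161
Q = 3.72e+07, so δQ = 0.161 × 3.72e+07 = 6e+06.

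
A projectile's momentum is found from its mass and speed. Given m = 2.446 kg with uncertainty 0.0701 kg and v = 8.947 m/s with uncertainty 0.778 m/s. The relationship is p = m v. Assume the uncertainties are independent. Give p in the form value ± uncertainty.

Since p is a product/quotient, work with relative uncertainties:
  (1·δm/m)² = (1×0.0287)² = 0.000821;  (1·δv/v)² = (1×0.0870)² = 0.00756
δp/p = √(0.00838) = 0.0916
p = 21.88 kg·m/s, so δp = 0.0916 × 21.88 = 2.00 kg·m/s.

21.88 ± 2.00 kg·m/s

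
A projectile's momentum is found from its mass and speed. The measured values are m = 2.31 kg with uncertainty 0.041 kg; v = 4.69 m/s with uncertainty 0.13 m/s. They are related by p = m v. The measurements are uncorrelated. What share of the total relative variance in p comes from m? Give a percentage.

(δp/p)² = (1·δm/m)² + (1·δv/v)²
  m term: (1×0.0177)² = 0.000315
  v term: (1×0.0277)² = 0.000768
Total = 0.00108. Share from m = 0.000315/0.00108 = 0.291.

29.1%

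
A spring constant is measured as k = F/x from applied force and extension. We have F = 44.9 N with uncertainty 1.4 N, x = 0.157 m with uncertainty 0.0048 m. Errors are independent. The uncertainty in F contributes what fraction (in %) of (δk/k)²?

(δk/k)² = (1·δF/F)² + (-1·δx/x)²
  F term: (1×0.0312)² = 0.000972
  x term: (-1×0.0306)² = 0.000935
Total = 0.00191. Share from F = 0.000972/0.00191 = 0.510.

51.0%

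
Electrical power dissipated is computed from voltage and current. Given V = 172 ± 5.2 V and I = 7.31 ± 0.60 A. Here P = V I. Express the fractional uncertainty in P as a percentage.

Each factor contributes (exponent × relative error)² to (δP/P)²:
  (1·δV/V)² = (1×0.0302)² = 0.000914;  (1·δI/I)² = (1×0.0821)² = 0.00674
δP/P = √(0.00765) = 0.0875

8.75%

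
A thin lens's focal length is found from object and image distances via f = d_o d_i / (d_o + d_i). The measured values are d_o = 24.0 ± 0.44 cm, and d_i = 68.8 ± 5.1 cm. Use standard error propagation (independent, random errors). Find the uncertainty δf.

∂f/∂d_o = (d_i/(d_o+d_i))² = 0.550;  ∂f/∂d_i = (d_o/(d_o+d_i))² = 0.0669
δf = √((∂f/∂d_o · δd_o)² + (∂f/∂d_i · δd_i)²) = √(0.0585 + 0.116) = 0.418 cm

0.418 cm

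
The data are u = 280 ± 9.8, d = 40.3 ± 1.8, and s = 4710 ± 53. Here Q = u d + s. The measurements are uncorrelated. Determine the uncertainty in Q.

Let p = u·d = 11300. δp/p = √((1·δu/u)² + (1·δd/d)²) = √(0.00123 + 0.00199) = 0.0567, so δp = 640.
Q = p + s: δQ = √(δp² + δs²) = √(4.1e+05 + 2810) = 642

642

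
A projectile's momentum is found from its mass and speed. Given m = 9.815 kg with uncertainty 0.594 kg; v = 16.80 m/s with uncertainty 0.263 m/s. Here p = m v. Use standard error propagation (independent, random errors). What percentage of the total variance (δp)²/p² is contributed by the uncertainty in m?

93.7%

(δp/p)² = (1·δm/m)² + (1·δv/v)²
  m term: (1×0.0605)² = 0.00366
  v term: (1×0.0157)² = 0.000245
Total = 0.00391. Share from m = 0.00366/0.00391 = 0.937.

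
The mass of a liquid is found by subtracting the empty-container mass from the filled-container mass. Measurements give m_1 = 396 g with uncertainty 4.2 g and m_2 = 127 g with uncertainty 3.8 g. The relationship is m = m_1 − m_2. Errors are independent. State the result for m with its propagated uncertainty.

269 ± 5.66 g

For a sum/difference, combine absolute errors in quadrature:
  (δm_1)² = 17.6;  (δm_2)² = 14.4
δm = √(32.1) = 5.66 g
m = 269 g.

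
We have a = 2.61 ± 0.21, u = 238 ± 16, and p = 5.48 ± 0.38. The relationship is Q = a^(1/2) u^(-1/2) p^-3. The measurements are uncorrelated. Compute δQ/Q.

Products/powers → add relative errors in quadrature, weighted by exponent:
  (½·δa/a)² = (0.5×0.0805)² = 0.00162;  (−½·δu/u)² = (-0.5×0.0672)² = 0.00113;  (-3·δp/p)² = (-3×0.0693)² = 0.0433
δQ/Q = √(0.0460) = 0.215

0.215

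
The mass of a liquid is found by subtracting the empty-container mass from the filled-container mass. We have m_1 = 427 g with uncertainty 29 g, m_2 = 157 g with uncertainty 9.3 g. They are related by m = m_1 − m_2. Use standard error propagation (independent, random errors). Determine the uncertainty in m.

Absolute uncertainties add in quadrature for a linear combination:
  (δm_1)² = 841;  (δm_2)² = 86.5
δm = √(927) = 30.5 g

30.5 g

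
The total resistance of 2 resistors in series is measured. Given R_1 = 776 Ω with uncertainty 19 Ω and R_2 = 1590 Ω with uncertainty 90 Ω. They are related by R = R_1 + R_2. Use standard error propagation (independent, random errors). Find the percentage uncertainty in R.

For a sum/difference, combine absolute errors in quadrature:
  (δR_1)² = 361;  (δR_2)² = 8100
δR = √(8460) = 92.0 Ω
R = 2370 Ω, so δR/R = 92.0/2370 = 0.0389.

3.89%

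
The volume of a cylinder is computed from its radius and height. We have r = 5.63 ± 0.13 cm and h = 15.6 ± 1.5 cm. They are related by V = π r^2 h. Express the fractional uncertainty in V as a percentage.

10.7%

Relative error in a monomial: (δV/V)² = Σ (nᵢ · δxᵢ/xᵢ)².
  (2·δr/r)² = (2×0.0231)² = 0.00213;  (1·δh/h)² = (1×0.0962)² = 0.00925
δV/V = √(0.0114) = 0.107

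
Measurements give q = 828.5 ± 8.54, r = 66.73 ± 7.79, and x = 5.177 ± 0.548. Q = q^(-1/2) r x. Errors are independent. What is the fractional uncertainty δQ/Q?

0.158

Since Q is a product/quotient, work with relative uncertainties:
  (−½·δq/q)² = (-0.5×0.0103)² = 2.66e-05;  (1·δr/r)² = (1×0.117)² = 0.0136;  (1·δx/x)² = (1×0.106)² = 0.0112
δQ/Q = √(0.0249) = 0.158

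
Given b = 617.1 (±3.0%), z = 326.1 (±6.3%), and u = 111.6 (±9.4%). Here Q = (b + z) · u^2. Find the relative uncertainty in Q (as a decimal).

0.190

Let w = b + z = 943.2. δw = √(δb² + δz²) = √(343 + 422) = 27.7, so δw/w = 0.0293.
Q is then a monomial in w, u:
δQ/Q = √((δw/w)² + (2·δu/u)²) = √(0.000860 + 0.0353) = 0.190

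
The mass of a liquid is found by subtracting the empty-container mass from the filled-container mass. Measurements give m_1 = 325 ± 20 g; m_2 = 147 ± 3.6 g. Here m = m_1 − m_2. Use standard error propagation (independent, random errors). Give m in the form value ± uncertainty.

178 ± 20.3 g

Sums and differences: (δm)² = Σ (cᵢ δxᵢ)².
  (δm_1)² = 400;  (δm_2)² = 13.0
δm = √(413) = 20.3 g
m = 178 g.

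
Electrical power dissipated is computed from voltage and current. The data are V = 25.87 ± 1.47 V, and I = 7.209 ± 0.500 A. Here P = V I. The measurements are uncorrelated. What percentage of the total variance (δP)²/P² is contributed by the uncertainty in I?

(δP/P)² = (1·δV/V)² + (1·δI/I)²
  V term: (1×0.0568)² = 0.00323
  I term: (1×0.0694)² = 0.00481
Total = 0.00804. Share from I = 0.00481/0.00804 = 0.598.

59.8%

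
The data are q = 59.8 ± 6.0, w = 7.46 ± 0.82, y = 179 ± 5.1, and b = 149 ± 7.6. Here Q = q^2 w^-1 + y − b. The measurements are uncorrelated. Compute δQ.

Let p = q^2·w^-1 = 479. δp/p = √((2·δq/q)² + (-1·δw/w)²) = √(0.0403 + 0.0121) = 0.229, so δp = 110.
Q = p + y − b: δQ = √(δp² + δy² + δb²) = √(12000 + 26.0 + 57.8) = 110

110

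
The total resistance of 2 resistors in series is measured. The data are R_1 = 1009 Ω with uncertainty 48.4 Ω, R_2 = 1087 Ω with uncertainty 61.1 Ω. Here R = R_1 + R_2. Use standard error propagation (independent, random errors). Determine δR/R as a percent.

3.72%

R is a linear combination, so absolute uncertainties add in quadrature:
  (δR_1)² = 2340;  (δR_2)² = 3730
δR = √(6080) = 77.9 Ω
R = 2096 Ω, so δR/R = 77.9/2096 = 0.0372.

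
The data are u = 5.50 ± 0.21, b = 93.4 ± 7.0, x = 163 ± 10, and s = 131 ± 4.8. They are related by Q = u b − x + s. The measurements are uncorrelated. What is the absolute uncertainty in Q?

44.6

Let p = u·b = 514. δp/p = √((1·δu/u)² + (1·δb/b)²) = √(0.00146 + 0.00562) = 0.0841, so δp = 43.2.
Q = p − x + s: δQ = √(δp² + δx² + δs²) = √(1870 + 100 + 23.0) = 44.6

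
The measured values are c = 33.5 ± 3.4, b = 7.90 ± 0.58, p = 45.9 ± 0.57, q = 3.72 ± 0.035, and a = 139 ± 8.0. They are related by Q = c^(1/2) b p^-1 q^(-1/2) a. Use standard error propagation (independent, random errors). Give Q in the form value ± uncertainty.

Q is a product of powers, so relative uncertainties combine in quadrature:
  (½·δc/c)² = (0.5×0.101)² = 0.00258;  (1·δb/b)² = (1×0.0734)² = 0.00539;  (-1·δp/p)² = (-1×0.0124)² = 0.000154;  (−½·δq/q)² = (-0.5×0.00941)² = 2.21e-05;  (1·δa/a)² = (1×0.0576)² = 0.00331
δQ/Q = √(0.0115) = 0.107
Q = 71.8, so δQ = 0.107 × 71.8 = 7.68.

71.8 ± 7.68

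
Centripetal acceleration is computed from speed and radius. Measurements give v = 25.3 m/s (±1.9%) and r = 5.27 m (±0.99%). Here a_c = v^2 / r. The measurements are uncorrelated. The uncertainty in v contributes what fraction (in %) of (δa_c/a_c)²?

(δa_c/a_c)² = (2·δv/v)² + (-1·δr/r)²
  v term: (2×0.0190)² = 0.00144
  r term: (-1×0.00990)² = 9.8e-05
Total = 0.00154. Share from v = 0.00144/0.00154 = 0.936.

93.6%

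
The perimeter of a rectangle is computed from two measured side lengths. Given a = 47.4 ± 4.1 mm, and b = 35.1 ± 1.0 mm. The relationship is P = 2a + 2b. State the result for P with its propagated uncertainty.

For a sum/difference, combine absolute errors in quadrature:
  (2·δa)² = 67.2;  (2·δb)² = 4.00
δP = √(71.2) = 8.44 mm
P = 165 mm.

165 ± 8.44 mm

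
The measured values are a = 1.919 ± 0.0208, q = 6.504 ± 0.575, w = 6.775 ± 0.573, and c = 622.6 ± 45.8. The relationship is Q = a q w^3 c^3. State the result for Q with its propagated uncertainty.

For a monomial Q ∝ a, q, w^3, c^3, fractional errors add in quadrature:
  (1·δa/a)² = (1×0.0108)² = 0.000117;  (1·δq/q)² = (1×0.0884)² = 0.00782;  (3·δw/w)² = (3×0.0846)² = 0.0644;  (3·δc/c)² = (3×0.0736)² = 0.0487
δQ/Q = √(0.121) = 0.348
Q = 9.367e+11, so δQ = 0.348 × 9.367e+11 = 3.26e+11.

(9.367 ± 3.26) × 10^11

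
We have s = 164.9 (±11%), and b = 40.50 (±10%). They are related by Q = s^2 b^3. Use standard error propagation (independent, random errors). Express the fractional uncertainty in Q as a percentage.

For a monomial Q ∝ s^2, b^3, fractional errors add in quadrature:
  (2·δs/s)² = (2×0.110)² = 0.0484;  (3·δb/b)² = (3×0.100)² = 0.0900
δQ/Q = √(0.138) = 0.372

37.2%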